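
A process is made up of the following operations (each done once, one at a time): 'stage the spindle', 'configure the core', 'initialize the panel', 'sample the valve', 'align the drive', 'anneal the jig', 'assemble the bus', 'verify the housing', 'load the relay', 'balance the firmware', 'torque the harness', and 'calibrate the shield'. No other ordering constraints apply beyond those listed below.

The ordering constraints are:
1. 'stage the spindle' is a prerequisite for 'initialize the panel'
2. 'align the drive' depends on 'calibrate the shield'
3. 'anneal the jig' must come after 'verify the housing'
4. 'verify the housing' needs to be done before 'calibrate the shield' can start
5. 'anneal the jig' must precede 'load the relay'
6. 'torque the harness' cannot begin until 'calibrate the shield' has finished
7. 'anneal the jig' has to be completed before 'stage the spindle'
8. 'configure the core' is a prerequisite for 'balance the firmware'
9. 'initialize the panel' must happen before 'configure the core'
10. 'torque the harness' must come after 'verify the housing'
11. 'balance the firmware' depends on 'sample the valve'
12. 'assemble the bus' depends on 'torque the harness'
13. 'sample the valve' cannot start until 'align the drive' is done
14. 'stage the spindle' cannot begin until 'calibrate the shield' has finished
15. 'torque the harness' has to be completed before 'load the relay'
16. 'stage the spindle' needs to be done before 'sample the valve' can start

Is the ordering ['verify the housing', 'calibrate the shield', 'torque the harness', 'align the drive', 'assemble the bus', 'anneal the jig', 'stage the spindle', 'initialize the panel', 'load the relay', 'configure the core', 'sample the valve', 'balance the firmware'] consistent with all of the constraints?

Yes

Every stated constraint is respected: 'align the drive' sits at position 4, ahead of 'sample the valve' at position 11, and each of the other listed pairs likewise has the predecessor earlier in the sequence.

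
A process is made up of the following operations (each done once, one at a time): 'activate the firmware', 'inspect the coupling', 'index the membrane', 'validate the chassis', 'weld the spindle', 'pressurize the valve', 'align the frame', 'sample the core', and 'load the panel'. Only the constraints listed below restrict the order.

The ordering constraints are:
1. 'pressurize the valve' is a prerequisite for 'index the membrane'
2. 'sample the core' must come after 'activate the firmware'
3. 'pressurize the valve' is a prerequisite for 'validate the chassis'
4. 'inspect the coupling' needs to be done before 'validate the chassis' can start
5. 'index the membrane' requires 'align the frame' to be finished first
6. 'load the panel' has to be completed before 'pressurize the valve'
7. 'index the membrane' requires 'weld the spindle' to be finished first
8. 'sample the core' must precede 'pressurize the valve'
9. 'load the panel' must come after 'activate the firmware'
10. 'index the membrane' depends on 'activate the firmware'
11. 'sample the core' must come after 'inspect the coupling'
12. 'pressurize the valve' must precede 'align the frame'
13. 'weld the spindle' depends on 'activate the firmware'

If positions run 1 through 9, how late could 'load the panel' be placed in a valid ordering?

5

The operations that are forced after 'load the panel', directly or by a chain of constraints, are 'index the membrane', 'validate the chassis', 'pressurize the valve', 'align the frame'. That's 4 operations.
So at least 4 operations follow 'load the panel', putting 'load the panel' no later than position 5. That position is achievable by scheduling everything else first.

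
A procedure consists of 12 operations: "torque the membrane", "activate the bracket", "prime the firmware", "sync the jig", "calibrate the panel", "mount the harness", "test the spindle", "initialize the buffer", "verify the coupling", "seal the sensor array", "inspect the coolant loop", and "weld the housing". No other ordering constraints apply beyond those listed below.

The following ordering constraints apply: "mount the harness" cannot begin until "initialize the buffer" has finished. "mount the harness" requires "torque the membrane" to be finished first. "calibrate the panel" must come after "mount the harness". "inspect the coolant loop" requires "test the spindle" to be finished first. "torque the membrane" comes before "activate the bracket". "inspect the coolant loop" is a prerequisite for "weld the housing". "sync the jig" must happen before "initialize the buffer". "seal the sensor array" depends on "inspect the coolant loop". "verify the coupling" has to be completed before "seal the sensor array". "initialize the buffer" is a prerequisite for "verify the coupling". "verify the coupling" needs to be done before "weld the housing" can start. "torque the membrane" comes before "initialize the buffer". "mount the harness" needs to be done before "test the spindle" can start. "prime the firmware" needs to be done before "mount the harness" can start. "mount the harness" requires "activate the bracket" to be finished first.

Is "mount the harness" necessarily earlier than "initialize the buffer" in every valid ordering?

No

The constraints actually force "initialize the buffer" before "mount the harness" (via "initialize the buffer" → "mount the harness"), not the other way around.
So "mount the harness" does not have to come before "initialize the buffer" — it cannot.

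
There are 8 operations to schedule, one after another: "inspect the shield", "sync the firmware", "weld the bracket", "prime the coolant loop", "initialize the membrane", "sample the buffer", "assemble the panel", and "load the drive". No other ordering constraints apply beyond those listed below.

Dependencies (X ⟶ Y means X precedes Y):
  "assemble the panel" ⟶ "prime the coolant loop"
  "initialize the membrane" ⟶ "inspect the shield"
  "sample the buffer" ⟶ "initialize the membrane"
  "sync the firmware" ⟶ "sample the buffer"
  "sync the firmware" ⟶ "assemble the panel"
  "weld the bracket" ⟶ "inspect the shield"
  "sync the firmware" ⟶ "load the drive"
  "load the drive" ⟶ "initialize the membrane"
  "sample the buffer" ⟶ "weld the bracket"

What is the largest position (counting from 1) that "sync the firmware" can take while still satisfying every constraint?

1

Following every chain forward from "sync the firmware", the operations that must come later are "inspect the shield", "weld the bracket", "prime the coolant loop", "initialize the membrane", "sample the buffer", "assemble the panel", "load the drive" — 7 of them.
With 7 mandatory successors out of 8 operations total, the latest slot for "sync the firmware" is 8−7 = 1, and it's reachable by doing all non-successors before "sync the firmware".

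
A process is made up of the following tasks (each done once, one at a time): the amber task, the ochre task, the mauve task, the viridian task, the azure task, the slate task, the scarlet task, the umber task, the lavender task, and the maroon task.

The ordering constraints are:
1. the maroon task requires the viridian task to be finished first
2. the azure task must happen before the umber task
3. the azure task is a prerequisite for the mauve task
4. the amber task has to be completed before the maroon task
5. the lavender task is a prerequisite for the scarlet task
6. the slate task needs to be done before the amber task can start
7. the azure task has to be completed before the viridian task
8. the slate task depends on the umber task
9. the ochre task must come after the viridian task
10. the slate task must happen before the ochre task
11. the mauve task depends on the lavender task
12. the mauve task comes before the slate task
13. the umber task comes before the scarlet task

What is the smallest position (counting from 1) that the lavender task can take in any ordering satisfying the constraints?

No constraint forces any other task before the lavender task, so it can be placed first.

1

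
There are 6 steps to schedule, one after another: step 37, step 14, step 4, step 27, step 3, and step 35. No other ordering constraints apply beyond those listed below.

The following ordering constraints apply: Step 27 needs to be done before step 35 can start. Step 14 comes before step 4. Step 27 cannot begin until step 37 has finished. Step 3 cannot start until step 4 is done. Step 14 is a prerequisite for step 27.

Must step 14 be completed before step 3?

Yes

There is a constraint chain step 14 → step 4 → step 3.
That forces step 14 before step 3 in every valid schedule.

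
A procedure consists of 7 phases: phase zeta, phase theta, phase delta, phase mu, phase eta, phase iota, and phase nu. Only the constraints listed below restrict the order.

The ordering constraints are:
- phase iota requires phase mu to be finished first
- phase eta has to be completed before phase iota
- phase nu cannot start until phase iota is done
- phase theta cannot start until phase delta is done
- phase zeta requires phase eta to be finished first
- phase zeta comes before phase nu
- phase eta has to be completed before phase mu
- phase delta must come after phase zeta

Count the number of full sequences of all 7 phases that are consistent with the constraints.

19

Only phase eta has no prerequisites, so it must go first.
Counting all ways to extend the partial order to a total order gives 19.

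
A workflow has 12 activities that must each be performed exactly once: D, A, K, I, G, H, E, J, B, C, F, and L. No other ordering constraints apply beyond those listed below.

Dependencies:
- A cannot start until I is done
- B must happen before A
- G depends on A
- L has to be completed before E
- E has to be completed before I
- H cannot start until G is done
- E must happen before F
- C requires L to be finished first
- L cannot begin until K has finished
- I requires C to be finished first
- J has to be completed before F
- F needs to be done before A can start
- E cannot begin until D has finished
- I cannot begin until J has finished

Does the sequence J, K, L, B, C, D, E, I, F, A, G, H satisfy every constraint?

Every stated constraint is respected: J sits at position 1, ahead of F at position 9, and each of the other listed pairs likewise has the predecessor earlier in the sequence.

Yes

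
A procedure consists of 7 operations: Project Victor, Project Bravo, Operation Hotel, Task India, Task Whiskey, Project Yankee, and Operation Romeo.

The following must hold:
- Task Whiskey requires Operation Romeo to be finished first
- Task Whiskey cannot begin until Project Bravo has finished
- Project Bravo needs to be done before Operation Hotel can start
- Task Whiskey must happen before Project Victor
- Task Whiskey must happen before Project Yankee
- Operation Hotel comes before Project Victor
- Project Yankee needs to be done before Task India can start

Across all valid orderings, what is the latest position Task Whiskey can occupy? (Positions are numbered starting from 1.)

The operations that are forced after Task Whiskey, directly or by a chain of constraints, are Project Victor, Task India, Project Yankee. That's 3 operations.
So at least 3 operations follow Task Whiskey, putting Task Whiskey no later than position 4. That position is achievable by scheduling everything else first.

4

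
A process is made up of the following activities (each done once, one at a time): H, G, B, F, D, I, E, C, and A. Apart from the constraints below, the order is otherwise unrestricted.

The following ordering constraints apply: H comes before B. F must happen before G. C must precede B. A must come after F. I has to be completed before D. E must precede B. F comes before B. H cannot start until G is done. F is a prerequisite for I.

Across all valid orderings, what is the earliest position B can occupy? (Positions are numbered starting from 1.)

Working backwards through the constraints from B, its full set of required predecessors is H, G, F, E, C — 5 of them.
With 5 mandatory predecessors, the earliest B can sit is position 5+1 = 6, and placing just those 5 first achieves it.

6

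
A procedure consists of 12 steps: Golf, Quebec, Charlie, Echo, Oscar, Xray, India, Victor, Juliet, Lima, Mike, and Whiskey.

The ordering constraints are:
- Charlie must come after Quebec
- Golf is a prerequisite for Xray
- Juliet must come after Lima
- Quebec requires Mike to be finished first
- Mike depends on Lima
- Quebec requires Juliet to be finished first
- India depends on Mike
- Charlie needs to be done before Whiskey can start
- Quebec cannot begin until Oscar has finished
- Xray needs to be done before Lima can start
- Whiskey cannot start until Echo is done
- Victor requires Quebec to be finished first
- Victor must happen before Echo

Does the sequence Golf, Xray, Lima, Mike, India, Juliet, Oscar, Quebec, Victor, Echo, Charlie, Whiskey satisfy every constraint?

Yes

Every stated constraint is respected: Mike sits at position 4, ahead of Quebec at position 8, and each of the other listed pairs likewise has the predecessor earlier in the sequence.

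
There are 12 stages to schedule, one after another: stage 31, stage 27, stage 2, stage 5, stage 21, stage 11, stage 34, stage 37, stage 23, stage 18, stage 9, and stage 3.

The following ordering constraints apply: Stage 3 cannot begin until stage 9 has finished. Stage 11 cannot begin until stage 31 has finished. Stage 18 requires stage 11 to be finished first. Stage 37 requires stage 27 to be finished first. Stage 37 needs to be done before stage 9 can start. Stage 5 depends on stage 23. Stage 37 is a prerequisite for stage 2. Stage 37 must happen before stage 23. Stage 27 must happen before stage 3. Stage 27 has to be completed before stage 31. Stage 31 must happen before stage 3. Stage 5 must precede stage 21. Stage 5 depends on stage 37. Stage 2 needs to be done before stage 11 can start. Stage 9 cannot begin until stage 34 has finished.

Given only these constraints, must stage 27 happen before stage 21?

There is a constraint chain stage 27 → stage 37 → stage 5 → stage 21.
Hence stage 27 necessarily comes before stage 21.

Yes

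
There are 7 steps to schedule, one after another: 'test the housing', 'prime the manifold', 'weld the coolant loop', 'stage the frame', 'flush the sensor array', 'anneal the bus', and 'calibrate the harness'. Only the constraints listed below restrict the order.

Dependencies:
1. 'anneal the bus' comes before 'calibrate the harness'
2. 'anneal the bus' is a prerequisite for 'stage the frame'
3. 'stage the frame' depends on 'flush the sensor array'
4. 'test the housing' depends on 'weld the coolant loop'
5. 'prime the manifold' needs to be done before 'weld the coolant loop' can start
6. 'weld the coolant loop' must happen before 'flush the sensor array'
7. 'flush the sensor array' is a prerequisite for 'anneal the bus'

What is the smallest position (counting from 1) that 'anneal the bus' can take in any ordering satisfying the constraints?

The steps that are forced before 'anneal the bus', directly or transitively, are 'prime the manifold', 'weld the coolant loop', 'flush the sensor array'. That's 3 steps.
So at minimum 3 steps come before 'anneal the bus', putting 'anneal the bus' no earlier than position 4. That position is achievable by scheduling exactly those predecessors first.

4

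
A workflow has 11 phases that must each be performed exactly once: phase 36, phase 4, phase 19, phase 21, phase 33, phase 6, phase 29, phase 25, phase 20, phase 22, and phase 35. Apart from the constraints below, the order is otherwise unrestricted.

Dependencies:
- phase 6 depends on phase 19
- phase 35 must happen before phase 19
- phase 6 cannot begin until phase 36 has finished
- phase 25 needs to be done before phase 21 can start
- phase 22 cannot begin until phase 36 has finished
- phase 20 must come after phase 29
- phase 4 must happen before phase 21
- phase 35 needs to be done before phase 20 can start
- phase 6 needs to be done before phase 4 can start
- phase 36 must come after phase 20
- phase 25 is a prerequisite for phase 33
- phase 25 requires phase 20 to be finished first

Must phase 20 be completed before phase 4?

Yes

Following the dependencies: phase 20 → phase 36 → phase 6 → phase 4.
So phase 20 must precede phase 4 in any valid ordering.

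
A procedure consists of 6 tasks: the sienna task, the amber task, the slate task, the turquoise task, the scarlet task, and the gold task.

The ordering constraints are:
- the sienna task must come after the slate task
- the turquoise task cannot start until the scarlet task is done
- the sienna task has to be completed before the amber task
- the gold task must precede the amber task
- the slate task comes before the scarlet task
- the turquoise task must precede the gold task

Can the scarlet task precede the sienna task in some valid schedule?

The constraints leave the scarlet task and the sienna task unordered relative to each other; nothing requires the sienna task earlier.
That means at least one valid schedule has the scarlet task before the sienna task.

Yes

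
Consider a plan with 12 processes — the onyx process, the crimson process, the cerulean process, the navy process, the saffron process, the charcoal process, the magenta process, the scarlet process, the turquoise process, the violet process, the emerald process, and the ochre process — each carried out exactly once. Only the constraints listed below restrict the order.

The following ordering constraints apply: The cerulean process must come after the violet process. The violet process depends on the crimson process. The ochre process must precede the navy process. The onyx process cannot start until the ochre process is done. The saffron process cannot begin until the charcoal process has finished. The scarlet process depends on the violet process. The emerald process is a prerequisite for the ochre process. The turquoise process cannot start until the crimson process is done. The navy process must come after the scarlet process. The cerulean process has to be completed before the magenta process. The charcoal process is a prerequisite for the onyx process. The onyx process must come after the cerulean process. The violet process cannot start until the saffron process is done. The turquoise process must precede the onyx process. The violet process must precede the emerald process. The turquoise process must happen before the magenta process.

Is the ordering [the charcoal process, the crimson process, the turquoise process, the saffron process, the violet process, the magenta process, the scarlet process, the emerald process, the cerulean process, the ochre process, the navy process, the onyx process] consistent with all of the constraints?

In the proposed order, the magenta process appears before the cerulean process.
That contradicts the constraint that the cerulean process must precede the magenta process.

No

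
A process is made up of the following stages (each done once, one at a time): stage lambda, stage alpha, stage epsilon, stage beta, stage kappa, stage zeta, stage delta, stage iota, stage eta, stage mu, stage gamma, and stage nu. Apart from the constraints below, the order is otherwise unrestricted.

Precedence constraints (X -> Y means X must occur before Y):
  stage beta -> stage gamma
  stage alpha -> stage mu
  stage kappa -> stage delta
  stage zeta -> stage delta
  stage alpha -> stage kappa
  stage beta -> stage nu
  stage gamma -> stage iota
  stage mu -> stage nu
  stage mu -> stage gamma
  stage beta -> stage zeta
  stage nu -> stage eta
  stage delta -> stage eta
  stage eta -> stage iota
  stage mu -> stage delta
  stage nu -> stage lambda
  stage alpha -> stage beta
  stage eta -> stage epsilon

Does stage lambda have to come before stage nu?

No

There is a chain stage nu → stage lambda, which puts stage nu before stage lambda.
So stage lambda does not have to come before stage nu — it cannot.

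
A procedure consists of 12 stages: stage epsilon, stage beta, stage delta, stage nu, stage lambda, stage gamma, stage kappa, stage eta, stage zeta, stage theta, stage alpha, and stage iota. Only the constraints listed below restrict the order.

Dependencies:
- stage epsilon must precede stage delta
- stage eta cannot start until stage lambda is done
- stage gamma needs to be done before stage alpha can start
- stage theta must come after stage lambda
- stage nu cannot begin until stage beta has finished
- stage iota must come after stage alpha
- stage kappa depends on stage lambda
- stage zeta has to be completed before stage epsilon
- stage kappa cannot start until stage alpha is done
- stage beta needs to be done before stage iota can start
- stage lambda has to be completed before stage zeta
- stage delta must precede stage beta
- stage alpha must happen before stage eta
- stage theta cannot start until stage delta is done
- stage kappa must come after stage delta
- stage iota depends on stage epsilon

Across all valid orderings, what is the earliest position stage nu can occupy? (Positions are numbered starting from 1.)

6

Every stage that must precede stage nu has to come before it. Tracing all chains that end at stage nu, those stages are: stage epsilon, stage beta, stage delta, stage lambda, stage zeta — 5 in total.
With 5 mandatory predecessors, the earliest stage nu can sit is position 5+1 = 6, and placing just those 5 first achieves it.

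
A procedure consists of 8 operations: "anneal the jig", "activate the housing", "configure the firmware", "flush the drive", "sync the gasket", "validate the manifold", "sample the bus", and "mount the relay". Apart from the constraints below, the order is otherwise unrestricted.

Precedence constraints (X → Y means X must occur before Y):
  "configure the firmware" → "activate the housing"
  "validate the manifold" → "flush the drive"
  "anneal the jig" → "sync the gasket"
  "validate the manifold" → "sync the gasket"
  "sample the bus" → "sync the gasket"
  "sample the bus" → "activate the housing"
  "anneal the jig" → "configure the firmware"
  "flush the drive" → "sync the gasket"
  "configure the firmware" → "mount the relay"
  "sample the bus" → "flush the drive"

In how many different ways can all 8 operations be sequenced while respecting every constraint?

248

The operations with no prerequisites are "anneal the jig", "validate the manifold", "sample the bus"; any of them can be placed first.
Enumerating by repeatedly choosing an available operation (one whose prerequisites are all placed) gives 248 distinct complete orderings.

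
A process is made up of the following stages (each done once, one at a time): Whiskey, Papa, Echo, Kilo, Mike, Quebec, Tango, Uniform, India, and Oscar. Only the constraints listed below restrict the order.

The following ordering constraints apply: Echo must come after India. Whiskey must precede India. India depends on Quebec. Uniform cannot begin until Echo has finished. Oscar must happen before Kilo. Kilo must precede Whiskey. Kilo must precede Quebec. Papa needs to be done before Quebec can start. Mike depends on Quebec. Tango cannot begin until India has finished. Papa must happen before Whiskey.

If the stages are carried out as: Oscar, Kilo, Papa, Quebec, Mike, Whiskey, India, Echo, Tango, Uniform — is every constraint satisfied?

Yes

Going through the constraints one by one, each required predecessor appears earlier in the sequence than its dependent — e.g. Kilo (position 2) is before Whiskey (position 6), as required.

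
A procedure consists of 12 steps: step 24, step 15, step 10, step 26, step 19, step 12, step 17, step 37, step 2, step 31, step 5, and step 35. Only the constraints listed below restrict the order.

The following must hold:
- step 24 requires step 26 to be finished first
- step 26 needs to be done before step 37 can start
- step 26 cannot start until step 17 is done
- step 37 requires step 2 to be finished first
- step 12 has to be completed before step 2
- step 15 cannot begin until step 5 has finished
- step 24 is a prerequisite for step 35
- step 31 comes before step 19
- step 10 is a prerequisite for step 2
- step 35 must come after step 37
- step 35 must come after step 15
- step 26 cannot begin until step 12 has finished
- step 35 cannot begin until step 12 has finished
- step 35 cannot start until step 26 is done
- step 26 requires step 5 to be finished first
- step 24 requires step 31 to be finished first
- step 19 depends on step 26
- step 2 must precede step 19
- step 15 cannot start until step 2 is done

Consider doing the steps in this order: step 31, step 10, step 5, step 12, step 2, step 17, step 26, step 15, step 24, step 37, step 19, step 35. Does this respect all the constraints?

Going through the constraints one by one, each required predecessor appears earlier in the sequence than its dependent — e.g. step 31 (position 1) is before step 19 (position 11), as required.

Yes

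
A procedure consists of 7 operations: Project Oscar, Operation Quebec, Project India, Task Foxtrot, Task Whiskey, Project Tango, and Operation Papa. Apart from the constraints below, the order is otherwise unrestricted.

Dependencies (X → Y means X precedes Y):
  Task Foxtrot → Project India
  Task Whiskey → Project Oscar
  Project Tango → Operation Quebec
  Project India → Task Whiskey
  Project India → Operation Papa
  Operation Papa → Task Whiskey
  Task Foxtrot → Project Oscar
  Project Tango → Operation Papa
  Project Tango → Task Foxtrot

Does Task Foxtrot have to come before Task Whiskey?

Chaining the stated constraints: Task Foxtrot → Project India → Task Whiskey.
So Task Foxtrot must precede Task Whiskey in any valid ordering.

Yes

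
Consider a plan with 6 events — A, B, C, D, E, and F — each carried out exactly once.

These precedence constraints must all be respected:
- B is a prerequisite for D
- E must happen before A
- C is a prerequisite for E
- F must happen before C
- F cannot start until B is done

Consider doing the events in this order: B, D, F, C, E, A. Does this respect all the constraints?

Every stated constraint is respected: B sits at position 1, ahead of F at position 3, and each of the other listed pairs likewise has the predecessor earlier in the sequence.

Yes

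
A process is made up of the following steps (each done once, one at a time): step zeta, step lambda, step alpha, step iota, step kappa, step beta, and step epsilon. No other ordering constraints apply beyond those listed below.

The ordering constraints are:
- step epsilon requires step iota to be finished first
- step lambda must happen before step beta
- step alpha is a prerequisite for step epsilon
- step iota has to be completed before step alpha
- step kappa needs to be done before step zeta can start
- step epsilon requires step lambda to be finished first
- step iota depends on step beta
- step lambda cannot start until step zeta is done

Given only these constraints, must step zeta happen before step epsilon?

Yes

Following the dependencies: step zeta → step lambda → step epsilon.
That forces step zeta before step epsilon in every valid schedule.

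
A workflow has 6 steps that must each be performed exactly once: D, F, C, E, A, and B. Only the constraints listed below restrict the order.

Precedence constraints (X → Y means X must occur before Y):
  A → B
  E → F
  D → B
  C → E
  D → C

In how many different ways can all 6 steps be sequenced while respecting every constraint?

14

2 steps have no prerequisites (D, A), so any of them could come first.
Enumerating by repeatedly choosing an available step (one whose prerequisites are all placed) gives 14 distinct complete orderings.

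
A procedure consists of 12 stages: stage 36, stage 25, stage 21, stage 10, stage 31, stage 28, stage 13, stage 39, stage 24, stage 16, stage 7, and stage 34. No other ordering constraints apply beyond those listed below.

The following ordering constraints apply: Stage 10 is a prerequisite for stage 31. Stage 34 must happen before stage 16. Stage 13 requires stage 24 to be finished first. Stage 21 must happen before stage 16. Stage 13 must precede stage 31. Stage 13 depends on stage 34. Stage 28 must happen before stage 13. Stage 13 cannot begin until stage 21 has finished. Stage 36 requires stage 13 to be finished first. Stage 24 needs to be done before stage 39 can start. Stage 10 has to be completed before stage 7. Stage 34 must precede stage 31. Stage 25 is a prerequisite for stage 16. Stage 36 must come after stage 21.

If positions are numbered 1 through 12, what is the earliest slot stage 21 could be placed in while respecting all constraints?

Stage 21 has no prerequisites at all, so it can go in position 1.

1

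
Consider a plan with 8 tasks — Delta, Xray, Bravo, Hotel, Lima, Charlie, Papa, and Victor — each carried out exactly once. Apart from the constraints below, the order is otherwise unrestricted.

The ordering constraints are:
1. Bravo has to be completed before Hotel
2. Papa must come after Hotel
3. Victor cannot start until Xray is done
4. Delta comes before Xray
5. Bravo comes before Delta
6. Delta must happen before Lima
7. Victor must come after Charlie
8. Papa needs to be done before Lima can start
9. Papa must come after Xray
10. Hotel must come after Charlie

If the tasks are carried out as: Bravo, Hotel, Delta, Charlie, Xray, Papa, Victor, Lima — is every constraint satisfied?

No

In the proposed order, Hotel appears before Charlie.
But one of the constraints requires Charlie before Hotel, so this ordering violates it.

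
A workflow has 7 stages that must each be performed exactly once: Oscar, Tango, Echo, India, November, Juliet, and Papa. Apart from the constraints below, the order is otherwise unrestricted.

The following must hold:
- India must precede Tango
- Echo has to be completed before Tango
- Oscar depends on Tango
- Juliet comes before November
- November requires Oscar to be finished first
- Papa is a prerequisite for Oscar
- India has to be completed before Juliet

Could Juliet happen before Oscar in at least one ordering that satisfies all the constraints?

Yes

The constraints leave Juliet and Oscar unordered relative to each other; nothing requires Oscar earlier.
That means at least one valid schedule has Juliet before Oscar.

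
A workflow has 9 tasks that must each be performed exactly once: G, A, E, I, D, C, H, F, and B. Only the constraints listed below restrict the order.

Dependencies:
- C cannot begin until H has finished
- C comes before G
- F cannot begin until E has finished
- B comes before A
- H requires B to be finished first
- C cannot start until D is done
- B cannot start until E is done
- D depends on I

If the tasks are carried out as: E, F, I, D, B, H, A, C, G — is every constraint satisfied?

Yes

Going through the constraints one by one, each required predecessor appears earlier in the sequence than its dependent — e.g. D (position 4) is before C (position 8), as required.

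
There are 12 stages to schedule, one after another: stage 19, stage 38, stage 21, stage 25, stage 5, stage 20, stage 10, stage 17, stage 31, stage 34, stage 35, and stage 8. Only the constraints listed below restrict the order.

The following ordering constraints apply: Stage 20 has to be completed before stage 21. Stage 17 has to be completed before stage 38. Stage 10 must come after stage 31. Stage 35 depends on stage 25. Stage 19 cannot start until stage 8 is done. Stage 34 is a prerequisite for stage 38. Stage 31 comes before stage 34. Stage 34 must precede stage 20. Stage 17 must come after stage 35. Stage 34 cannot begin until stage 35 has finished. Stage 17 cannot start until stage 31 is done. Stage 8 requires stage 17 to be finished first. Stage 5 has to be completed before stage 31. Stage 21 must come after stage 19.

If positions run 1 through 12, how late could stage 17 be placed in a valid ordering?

The stages that are forced after stage 17, directly or by a chain of constraints, are stage 19, stage 38, stage 21, stage 8. That's 4 stages.
With 4 mandatory successors out of 12 stages total, the latest slot for stage 17 is 12−4 = 8, and it's reachable by doing all non-successors before stage 17.

8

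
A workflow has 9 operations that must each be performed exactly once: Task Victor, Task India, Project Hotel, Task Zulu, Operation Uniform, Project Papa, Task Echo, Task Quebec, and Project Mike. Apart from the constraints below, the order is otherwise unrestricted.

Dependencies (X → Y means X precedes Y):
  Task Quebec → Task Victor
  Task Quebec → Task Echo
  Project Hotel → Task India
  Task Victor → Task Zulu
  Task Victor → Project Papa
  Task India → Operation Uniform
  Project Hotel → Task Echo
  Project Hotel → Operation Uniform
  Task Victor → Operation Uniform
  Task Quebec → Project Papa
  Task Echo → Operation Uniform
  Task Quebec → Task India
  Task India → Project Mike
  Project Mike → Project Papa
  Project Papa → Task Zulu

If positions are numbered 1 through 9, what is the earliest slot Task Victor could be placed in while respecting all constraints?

2

Working backwards through the constraints from Task Victor, its only required predecessor is Task Quebec.
With 1 mandatory predecessor, the earliest Task Victor can sit is position 1+1 = 2, and placing just that one first achieves it.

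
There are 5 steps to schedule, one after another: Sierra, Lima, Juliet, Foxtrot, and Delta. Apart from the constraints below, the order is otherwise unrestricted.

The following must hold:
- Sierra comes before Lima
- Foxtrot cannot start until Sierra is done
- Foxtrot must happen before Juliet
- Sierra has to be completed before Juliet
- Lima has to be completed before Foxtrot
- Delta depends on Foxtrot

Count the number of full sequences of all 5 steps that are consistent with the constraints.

Only Sierra has no prerequisites, so it must go first.
Enumerating by repeatedly choosing an available step (one whose prerequisites are all placed) gives 2 distinct complete orderings.

2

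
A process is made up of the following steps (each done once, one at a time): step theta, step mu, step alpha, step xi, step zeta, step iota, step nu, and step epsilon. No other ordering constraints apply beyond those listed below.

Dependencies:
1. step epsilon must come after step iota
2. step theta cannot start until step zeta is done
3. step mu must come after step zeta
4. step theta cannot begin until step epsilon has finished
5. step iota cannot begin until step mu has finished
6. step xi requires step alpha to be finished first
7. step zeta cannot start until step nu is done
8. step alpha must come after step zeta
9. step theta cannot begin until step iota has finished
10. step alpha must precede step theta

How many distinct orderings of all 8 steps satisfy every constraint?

Only step nu has no prerequisites, so it must go first.
Counting all ways to extend the partial order to a total order gives 14.

14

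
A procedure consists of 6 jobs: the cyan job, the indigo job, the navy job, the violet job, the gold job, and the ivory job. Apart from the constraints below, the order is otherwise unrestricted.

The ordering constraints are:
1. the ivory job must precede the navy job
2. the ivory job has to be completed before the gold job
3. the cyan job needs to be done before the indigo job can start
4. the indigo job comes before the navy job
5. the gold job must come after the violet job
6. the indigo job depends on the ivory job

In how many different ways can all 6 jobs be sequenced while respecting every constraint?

26

3 jobs have no prerequisites (the cyan job, the violet job, the ivory job), so any of them could come first.
Enumerating by repeatedly choosing an available job (one whose prerequisites are all placed) gives 26 distinct complete orderings.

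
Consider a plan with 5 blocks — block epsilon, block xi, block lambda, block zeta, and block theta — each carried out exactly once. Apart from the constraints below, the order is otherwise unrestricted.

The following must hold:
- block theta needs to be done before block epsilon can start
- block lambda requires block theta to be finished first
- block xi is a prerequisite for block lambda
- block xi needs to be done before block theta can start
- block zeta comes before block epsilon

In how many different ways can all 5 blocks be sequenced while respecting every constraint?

The blocks with no prerequisites are block xi, block zeta; any of them can be placed first.
Enumerating by repeatedly choosing an available block (one whose prerequisites are all placed) gives 7 distinct complete orderings.

7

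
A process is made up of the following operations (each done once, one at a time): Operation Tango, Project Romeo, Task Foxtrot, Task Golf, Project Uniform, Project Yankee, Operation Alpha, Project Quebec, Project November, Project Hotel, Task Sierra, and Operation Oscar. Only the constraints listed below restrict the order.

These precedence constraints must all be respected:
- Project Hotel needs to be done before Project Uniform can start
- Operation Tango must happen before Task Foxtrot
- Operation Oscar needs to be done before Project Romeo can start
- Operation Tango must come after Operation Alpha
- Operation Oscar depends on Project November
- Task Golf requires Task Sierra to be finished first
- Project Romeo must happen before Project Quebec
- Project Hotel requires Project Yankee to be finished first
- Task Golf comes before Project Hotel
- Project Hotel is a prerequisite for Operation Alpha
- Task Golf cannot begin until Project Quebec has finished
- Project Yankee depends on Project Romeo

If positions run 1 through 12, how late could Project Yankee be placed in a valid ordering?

The operations that are forced after Project Yankee, directly or by a chain of constraints, are Operation Tango, Task Foxtrot, Project Uniform, Operation Alpha, Project Hotel. That's 5 operations.
With 5 mandatory successors out of 12 operations total, the latest slot for Project Yankee is 12−5 = 7, and it's reachable by doing all non-successors before Project Yankee.

7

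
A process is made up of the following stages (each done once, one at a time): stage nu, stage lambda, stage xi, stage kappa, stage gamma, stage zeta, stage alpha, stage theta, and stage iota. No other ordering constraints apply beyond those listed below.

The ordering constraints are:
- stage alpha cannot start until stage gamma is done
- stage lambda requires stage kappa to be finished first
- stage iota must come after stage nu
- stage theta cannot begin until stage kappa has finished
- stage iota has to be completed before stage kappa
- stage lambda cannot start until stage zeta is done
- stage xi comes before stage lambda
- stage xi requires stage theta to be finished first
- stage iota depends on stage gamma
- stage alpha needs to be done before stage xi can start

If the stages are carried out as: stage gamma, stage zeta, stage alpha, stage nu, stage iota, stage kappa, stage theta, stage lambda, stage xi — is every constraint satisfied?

No

The sequence places stage lambda ahead of stage xi.
That contradicts the constraint that stage xi must precede stage lambda.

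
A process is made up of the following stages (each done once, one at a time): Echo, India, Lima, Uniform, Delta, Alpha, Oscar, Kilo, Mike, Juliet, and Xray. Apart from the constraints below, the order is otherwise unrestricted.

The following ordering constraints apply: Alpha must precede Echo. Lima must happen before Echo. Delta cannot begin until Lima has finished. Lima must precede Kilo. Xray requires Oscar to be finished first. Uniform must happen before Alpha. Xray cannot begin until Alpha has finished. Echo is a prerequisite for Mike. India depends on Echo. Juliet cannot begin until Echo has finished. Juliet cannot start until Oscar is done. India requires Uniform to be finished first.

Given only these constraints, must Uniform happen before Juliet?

Yes

Tracing the constraints gives a chain: Uniform → Alpha → Echo → Juliet.
That forces Uniform before Juliet in every valid schedule.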